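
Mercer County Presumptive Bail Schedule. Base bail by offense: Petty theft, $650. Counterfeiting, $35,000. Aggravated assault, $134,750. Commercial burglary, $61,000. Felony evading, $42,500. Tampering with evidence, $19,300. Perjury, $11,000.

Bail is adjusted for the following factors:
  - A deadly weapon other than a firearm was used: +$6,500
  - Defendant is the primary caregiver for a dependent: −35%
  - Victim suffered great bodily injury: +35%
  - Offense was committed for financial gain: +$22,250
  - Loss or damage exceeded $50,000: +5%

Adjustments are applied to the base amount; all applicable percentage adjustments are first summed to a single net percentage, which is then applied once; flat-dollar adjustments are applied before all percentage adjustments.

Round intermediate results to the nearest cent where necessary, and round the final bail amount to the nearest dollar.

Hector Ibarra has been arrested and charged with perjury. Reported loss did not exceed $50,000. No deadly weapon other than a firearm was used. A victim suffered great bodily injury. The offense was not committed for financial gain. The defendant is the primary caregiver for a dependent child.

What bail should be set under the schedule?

$11,000

Base amounts from the schedule: perjury $11,000.
Single charge. Combined base = $11,000.
Net percentage adjustment: −35% +35% = +0%. $11,000 × 1 = $11,000.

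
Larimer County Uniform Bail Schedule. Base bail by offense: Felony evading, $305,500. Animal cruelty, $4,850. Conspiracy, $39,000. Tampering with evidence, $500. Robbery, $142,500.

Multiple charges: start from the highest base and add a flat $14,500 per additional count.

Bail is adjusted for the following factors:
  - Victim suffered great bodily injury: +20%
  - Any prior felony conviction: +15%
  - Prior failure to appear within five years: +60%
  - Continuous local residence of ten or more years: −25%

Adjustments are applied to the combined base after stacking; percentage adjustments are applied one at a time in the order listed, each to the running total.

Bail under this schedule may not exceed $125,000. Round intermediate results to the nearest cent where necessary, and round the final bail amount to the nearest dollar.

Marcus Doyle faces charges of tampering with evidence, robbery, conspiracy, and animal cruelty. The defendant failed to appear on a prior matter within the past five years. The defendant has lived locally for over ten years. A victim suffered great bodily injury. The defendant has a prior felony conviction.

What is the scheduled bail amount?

Base amounts from the schedule: tampering with evidence $500; robbery $142,500; conspiracy $39,000; animal cruelty $4,850.
Stacking rule: highest base plus $14,500 per additional charge. Highest is robbery at $142,500; 3 additional charges → +$43,500. Combined base = $186,000.
Victim suffered great bodily injury (+20%): $186,000 × 1.2 = $223,200.
Any prior felony conviction (+15%): $223,200 × 1.15 = $256,680.
Prior failure to appear within five years (+60%): $256,680 × 1.6 = $410,688.
Continuous local residence of ten or more years (−25%): $410,688 × 0.75 = $308,016.
Result $308,016 exceeds the maximum of $125,000; bail is capped at $125,000.

$125,000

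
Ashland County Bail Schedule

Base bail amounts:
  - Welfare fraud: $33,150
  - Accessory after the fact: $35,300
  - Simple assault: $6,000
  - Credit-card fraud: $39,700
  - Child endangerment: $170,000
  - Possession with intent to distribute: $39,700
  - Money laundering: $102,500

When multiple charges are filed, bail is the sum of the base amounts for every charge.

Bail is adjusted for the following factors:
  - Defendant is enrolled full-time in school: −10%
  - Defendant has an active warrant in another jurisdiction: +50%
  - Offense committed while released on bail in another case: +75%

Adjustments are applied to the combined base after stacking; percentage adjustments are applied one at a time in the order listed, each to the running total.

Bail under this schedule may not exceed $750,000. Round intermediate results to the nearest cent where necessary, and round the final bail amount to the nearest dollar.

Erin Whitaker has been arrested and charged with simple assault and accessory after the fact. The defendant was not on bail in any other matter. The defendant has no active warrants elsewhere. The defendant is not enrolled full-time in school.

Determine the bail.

Base amounts from the schedule: simple assault $6,000; accessory after the fact $35,300.
Stacking rule: sum of all bases. $6,000 + $35,300 = $41,300.
No adjustment factors apply to this defendant.
$41,300 is within the $750,000 maximum.

$41,300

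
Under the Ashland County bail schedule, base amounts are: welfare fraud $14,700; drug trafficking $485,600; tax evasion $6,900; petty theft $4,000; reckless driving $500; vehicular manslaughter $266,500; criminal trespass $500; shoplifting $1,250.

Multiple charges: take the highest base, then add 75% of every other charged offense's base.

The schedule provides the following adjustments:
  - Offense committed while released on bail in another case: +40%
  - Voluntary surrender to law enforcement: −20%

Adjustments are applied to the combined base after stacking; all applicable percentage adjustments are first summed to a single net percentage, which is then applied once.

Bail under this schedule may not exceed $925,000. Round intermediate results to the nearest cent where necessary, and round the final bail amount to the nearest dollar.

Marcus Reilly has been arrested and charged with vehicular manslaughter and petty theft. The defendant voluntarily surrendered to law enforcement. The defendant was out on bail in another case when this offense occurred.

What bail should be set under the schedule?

Base amounts from the schedule: vehicular manslaughter $266,500; petty theft $4,000.
Stacking rule: highest base plus 75% of each additional charge. Highest is vehicular manslaughter at $266,500. Additional: $4,000 × 75% = $3,000. Combined base = $266,500 + $3,000 = $269,500.
Net percentage adjustment: +40% −20% = +20%. $269,500 × 1.2 = $323,400.
$323,400 is within the $925,000 maximum.

$323,400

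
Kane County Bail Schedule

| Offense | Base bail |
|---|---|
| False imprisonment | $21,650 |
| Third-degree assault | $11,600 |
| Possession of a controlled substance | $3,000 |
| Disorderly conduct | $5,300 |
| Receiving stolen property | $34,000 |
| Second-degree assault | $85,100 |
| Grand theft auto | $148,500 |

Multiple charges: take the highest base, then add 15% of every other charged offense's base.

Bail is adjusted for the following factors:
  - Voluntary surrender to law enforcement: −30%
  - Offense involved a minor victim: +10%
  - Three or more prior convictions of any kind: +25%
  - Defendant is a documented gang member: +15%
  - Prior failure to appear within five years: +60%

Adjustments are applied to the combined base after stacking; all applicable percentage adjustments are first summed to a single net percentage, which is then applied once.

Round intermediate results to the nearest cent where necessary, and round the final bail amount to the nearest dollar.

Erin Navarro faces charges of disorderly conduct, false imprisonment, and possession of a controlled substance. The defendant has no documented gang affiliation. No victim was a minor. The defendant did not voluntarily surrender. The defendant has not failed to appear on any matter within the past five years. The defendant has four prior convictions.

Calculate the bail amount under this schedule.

Base amounts from the schedule: disorderly conduct $5,300; false imprisonment $21,650; possession of a controlled substance $3,000.
Stacking rule: highest base plus 15% of each additional charge. Highest is false imprisonment at $21,650. Additional: $5,300 × 15% = $795; $3,000 × 15% = $450. Combined base = $21,650 + $1,245 = $22,895.
Three or more prior convictions of any kind (+25%): $22,895 × 1.25 = $28,618.75.
Rounded to the nearest dollar: $28,619.

$28,619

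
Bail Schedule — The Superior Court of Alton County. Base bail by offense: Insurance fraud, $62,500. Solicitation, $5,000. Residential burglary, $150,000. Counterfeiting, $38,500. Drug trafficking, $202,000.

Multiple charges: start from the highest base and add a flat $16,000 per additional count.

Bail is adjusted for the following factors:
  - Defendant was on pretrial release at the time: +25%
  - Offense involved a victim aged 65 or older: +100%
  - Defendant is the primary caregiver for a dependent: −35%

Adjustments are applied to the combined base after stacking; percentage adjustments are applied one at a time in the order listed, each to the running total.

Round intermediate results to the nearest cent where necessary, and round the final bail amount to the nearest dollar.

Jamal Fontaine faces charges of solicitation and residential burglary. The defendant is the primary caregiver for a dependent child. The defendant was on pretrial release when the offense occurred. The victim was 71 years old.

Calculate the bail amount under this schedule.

$269,750

Base amounts from the schedule: solicitation $5,000; residential burglary $150,000.
Stacking rule: highest base plus $16,000 per additional charge. Highest is residential burglary at $150,000; 1 additional charge → +$16,000. Combined base = $166,000.
Defendant was on pretrial release at the time (+25%): $166,000 × 1.25 = $207,500.
Offense involved a victim aged 65 or older (+100%): $207,500 × 2 = $415,000.
Defendant is the primary caregiver for a dependent (−35%): $415,000 × 0.65 = $269,750.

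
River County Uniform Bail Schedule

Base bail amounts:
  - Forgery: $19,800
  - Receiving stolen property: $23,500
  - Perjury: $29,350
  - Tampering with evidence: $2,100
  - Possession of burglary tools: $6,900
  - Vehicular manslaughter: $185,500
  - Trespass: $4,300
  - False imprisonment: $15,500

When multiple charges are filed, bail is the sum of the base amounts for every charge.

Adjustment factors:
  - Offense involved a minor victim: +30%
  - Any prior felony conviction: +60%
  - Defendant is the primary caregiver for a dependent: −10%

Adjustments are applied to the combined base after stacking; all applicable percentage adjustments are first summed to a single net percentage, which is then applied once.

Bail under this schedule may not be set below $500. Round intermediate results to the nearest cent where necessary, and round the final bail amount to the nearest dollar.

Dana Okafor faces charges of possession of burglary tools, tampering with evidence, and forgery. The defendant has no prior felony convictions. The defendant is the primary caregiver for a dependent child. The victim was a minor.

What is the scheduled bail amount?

$34,560

Base amounts from the schedule: possession of burglary tools $6,900; tampering with evidence $2,100; forgery $19,800.
Stacking rule: sum of all bases. $6,900 + $2,100 + $19,800 = $28,800.
Net percentage adjustment: +30% −10% = +20%. $28,800 × 1.2 = $34,560.
$34,560 is at or above the $500 minimum.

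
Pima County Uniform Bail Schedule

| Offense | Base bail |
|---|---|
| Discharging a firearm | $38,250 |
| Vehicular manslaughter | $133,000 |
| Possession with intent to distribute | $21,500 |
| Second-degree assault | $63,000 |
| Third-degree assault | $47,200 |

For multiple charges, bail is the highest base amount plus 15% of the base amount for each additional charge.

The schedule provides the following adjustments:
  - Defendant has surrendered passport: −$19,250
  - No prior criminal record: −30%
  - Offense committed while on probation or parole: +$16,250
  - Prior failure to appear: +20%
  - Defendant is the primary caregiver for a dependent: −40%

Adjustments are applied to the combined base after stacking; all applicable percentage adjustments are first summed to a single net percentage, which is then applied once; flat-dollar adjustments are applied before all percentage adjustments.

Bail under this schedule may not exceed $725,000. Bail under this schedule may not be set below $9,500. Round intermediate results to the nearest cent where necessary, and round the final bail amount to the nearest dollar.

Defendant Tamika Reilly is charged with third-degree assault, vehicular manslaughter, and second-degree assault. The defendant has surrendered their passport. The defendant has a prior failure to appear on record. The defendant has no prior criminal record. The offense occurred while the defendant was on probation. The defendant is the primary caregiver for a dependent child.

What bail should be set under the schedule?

Base amounts from the schedule: third-degree assault $47,200; vehicular manslaughter $133,000; second-degree assault $63,000.
Stacking rule: highest base plus 15% of each additional charge. Highest is vehicular manslaughter at $133,000. Additional: $47,200 × 15% = $7,080; $63,000 × 15% = $9,450. Combined base = $133,000 + $16,530 = $149,530.
Defendant has surrendered passport (−$19,250 flat): $149,530 − $19,250 = $130,280.
Offense committed while on probation or parole (+$16,250 flat): $130,280 + $16,250 = $146,530.
Net percentage adjustment: −30% +20% −40% = −50%. $146,530 × 0.5 = $73,265.
$73,265 is within the $725,000 maximum.
$73,265 is at or above the $9,500 minimum.

$73,265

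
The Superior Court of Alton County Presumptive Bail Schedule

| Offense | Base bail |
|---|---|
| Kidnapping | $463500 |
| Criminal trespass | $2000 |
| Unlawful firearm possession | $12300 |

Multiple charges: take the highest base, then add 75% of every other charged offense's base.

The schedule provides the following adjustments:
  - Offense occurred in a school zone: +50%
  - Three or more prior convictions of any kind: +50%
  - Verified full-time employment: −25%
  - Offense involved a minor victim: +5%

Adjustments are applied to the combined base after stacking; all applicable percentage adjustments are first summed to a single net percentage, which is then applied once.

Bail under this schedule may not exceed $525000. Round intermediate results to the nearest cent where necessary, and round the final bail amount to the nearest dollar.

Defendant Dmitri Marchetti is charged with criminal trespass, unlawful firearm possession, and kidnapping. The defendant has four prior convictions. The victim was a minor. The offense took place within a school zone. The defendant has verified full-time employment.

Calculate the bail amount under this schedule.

Base amounts from the schedule: criminal trespass $2000; unlawful firearm possession $12300; kidnapping $463500.
Stacking rule: highest base plus 75% of each additional charge. Highest is kidnapping at $463500. Additional: $2000 × 75% = $1500; $12300 × 75% = $9225. Combined base = $463500 + $10725 = $474225.
Net percentage adjustment: +50% +50% −25% +5% = +80%. $474225 × 1.8 = $853605.
Result $853605 exceeds the maximum of $525000; bail is capped at $525000.

$525000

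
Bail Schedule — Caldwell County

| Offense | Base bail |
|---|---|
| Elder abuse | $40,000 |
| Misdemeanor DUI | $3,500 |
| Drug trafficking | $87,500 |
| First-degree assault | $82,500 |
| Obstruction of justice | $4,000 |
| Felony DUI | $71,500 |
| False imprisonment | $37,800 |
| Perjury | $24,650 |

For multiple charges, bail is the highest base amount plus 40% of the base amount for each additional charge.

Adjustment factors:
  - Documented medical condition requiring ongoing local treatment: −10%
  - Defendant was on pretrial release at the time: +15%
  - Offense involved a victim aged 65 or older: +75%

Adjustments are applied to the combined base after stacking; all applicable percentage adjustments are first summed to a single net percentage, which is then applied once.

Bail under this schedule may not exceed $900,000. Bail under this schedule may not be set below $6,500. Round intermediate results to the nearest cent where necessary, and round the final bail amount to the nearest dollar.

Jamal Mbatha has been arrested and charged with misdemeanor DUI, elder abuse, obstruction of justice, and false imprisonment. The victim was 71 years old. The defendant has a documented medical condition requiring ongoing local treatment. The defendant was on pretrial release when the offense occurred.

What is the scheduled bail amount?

Base amounts from the schedule: misdemeanor DUI $3,500; elder abuse $40,000; obstruction of justice $4,000; false imprisonment $37,800.
Stacking rule: highest base plus 40% of each additional charge. Highest is elder abuse at $40,000. Additional: $3,500 × 40% = $1,400; $4,000 × 40% = $1,600; $37,800 × 40% = $15,120. Combined base = $40,000 + $18,120 = $58,120.
Net percentage adjustment: −10% +15% +75% = +80%. $58,120 × 1.8 = $104,616.
$104,616 is within the $900,000 maximum.
$104,616 is at or above the $6,500 minimum.

$104,616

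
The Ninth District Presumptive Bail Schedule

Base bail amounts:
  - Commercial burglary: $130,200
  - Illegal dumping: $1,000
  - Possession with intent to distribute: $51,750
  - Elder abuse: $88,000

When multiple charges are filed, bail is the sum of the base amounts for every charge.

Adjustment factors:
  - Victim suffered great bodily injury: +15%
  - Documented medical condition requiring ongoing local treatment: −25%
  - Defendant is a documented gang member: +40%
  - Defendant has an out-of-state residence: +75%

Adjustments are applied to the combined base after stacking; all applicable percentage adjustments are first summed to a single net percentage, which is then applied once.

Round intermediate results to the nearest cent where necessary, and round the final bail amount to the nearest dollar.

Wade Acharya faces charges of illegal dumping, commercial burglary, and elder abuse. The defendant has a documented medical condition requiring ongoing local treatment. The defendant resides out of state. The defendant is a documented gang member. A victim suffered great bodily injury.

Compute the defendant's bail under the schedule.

$449,360

Base amounts from the schedule: illegal dumping $1,000; commercial burglary $130,200; elder abuse $88,000.
Stacking rule: sum of all bases. $1,000 + $130,200 + $88,000 = $219,200.
Net percentage adjustment: +15% −25% +40% +75% = +105%. $219,200 × 2.05 = $449,360.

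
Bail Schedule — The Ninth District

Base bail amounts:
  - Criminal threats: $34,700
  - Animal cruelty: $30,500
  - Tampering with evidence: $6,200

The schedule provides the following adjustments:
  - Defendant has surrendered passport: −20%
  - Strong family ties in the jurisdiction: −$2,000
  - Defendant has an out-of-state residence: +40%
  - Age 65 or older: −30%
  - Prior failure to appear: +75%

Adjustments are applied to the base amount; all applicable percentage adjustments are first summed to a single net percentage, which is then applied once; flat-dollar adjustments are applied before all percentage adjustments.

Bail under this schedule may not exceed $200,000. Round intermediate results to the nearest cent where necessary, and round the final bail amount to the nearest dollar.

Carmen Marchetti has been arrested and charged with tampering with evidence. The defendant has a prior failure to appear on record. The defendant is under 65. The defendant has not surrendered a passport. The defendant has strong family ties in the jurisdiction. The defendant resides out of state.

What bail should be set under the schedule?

$9,030

Base amounts from the schedule: tampering with evidence $6,200.
Single charge. Combined base = $6,200.
Strong family ties in the jurisdiction (−$2,000 flat): $6,200 − $2,000 = $4,200.
Net percentage adjustment: +40% +75% = +115%. $4,200 × 2.15 = $9,030.
$9,030 is within the $200,000 maximum.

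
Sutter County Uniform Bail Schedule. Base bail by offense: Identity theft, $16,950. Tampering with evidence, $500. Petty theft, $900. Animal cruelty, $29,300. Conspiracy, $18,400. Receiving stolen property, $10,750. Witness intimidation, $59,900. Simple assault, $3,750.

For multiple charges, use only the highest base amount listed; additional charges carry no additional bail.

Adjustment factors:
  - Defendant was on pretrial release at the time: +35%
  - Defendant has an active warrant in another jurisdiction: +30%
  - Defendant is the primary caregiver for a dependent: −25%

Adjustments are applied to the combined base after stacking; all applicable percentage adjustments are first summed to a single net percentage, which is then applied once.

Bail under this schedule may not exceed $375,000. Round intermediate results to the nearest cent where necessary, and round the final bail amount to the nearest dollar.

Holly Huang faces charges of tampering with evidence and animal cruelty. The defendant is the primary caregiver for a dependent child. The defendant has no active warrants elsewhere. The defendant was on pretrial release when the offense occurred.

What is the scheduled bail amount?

Base amounts from the schedule: tampering with evidence $500; animal cruelty $29,300.
Stacking rule: use the highest base only. Highest is animal cruelty at $29,300. Combined base = $29,300.
Net percentage adjustment: +35% −25% = +10%. $29,300 × 1.1 = $32,230.
$32,230 is within the $375,000 maximum.

$32,230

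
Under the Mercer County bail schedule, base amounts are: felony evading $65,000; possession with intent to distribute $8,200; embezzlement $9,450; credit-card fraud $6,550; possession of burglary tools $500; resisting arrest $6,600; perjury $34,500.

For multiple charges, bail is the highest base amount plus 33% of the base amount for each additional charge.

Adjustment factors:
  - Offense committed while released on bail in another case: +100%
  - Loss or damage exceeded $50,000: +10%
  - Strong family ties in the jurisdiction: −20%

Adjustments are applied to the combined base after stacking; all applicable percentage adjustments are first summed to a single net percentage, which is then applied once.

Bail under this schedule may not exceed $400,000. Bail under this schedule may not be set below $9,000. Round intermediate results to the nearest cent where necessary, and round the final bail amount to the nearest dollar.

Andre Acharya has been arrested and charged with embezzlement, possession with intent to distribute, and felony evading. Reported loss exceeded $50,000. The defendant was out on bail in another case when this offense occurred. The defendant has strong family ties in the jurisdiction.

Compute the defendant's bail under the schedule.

Base amounts from the schedule: embezzlement $9,450; possession with intent to distribute $8,200; felony evading $65,000.
Stacking rule: highest base plus 33% of each additional charge. Highest is felony evading at $65,000. Additional: $9,450 × 33% = $3,118.50; $8,200 × 33% = $2,706. Combined base = $65,000 + $5,824.50 = $70,824.50.
Net percentage adjustment: +100% +10% −20% = +90%. $70,824.50 × 1.9 = $134,566.55.
$134,566.55 is within the $400,000 maximum.
$134,566.55 is at or above the $9,000 minimum.
Rounded to the nearest dollar: $134,567.

$134,567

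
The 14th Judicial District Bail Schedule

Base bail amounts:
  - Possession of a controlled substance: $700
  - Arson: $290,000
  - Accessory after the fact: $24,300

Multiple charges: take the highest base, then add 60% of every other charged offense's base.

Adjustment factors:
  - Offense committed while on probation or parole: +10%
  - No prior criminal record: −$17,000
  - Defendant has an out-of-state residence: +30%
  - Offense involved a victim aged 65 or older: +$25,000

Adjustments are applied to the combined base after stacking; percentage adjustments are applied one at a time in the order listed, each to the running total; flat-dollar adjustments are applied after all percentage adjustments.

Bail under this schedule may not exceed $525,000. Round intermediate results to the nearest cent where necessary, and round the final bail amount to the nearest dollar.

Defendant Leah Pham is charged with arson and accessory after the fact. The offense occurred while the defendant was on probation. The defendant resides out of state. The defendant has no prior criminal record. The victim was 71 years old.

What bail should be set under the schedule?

Base amounts from the schedule: arson $290,000; accessory after the fact $24,300.
Stacking rule: highest base plus 60% of each additional charge. Highest is arson at $290,000. Additional: $24,300 × 60% = $14,580. Combined base = $290,000 + $14,580 = $304,580.
Offense committed while on probation or parole (+10%): $304,580 × 1.1 = $335,038.
Defendant has an out-of-state residence (+30%): $335,038 × 1.3 = $435,549.40.
No prior criminal record (−$17,000 flat): $435,549.40 − $17,000 = $418,549.40.
Offense involved a victim aged 65 or older (+$25,000 flat): $418,549.40 + $25,000 = $443,549.40.
$443,549.40 is within the $525,000 maximum.
Rounded to the nearest dollar: $443,549.

$443,549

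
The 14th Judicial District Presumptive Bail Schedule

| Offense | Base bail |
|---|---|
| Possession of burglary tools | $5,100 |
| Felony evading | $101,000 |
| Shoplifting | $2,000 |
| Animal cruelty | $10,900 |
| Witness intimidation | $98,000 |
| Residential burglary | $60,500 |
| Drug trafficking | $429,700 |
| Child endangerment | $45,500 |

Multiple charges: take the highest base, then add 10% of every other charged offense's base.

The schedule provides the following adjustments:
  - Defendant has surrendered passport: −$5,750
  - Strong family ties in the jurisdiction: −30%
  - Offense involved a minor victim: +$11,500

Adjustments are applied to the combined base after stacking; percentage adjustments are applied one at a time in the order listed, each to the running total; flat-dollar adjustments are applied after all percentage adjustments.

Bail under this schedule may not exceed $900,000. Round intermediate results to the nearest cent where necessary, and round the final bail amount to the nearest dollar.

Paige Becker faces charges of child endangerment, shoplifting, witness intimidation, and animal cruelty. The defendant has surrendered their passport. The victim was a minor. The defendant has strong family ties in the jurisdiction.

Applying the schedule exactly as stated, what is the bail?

$78,438

Base amounts from the schedule: child endangerment $45,500; shoplifting $2,000; witness intimidation $98,000; animal cruelty $10,900.
Stacking rule: highest base plus 10% of each additional charge. Highest is witness intimidation at $98,000. Additional: $45,500 × 10% = $4,550; $2,000 × 10% = $200; $10,900 × 10% = $1,090. Combined base = $98,000 + $5,840 = $103,840.
Strong family ties in the jurisdiction (−30%): $103,840 × 0.7 = $72,688.
Defendant has surrendered passport (−$5,750 flat): $72,688 − $5,750 = $66,938.
Offense involved a minor victim (+$11,500 flat): $66,938 + $11,500 = $78,438.
$78,438 is within the $900,000 maximum.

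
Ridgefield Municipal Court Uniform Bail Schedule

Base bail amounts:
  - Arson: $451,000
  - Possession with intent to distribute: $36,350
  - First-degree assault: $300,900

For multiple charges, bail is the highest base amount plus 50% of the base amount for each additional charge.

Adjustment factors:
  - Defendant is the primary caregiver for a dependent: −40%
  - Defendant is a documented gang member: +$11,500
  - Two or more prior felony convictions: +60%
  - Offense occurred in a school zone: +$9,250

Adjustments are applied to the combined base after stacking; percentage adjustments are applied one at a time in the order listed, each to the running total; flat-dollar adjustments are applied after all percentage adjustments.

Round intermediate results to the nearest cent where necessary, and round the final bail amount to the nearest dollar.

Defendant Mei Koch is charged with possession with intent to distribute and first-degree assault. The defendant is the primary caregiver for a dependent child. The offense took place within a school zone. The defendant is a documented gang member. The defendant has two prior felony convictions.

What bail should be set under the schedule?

$327,062

Base amounts from the schedule: possession with intent to distribute $36,350; first-degree assault $300,900.
Stacking rule: highest base plus 50% of each additional charge. Highest is first-degree assault at $300,900. Additional: $36,350 × 50% = $18,175. Combined base = $300,900 + $18,175 = $319,075.
Defendant is the primary caregiver for a dependent (−40%): $319,075 × 0.6 = $191,445.
Two or more prior felony convictions (+60%): $191,445 × 1.6 = $306,312.
Defendant is a documented gang member (+$11,500 flat): $306,312 + $11,500 = $317,812.
Offense occurred in a school zone (+$9,250 flat): $317,812 + $9,250 = $327,062.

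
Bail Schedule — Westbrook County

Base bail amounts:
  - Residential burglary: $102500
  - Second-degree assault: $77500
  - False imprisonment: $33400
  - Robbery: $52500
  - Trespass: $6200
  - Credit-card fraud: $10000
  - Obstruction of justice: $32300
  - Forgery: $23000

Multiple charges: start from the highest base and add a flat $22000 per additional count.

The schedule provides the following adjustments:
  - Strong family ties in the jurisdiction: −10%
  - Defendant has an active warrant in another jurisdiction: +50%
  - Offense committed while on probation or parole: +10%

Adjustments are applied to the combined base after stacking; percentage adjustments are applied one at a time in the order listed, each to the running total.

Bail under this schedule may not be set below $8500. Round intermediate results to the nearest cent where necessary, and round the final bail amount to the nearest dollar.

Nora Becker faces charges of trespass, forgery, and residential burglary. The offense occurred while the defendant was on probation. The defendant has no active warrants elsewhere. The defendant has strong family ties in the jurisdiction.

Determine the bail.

Base amounts from the schedule: trespass $6200; forgery $23000; residential burglary $102500.
Stacking rule: highest base plus $22000 per additional charge. Highest is residential burglary at $102500; 2 additional charges → +$44000. Combined base = $146500.
Strong family ties in the jurisdiction (−10%): $146500 × 0.9 = $131850.
Offense committed while on probation or parole (+10%): $131850 × 1.1 = $145035.
$145035 is at or above the $8500 minimum.

$145035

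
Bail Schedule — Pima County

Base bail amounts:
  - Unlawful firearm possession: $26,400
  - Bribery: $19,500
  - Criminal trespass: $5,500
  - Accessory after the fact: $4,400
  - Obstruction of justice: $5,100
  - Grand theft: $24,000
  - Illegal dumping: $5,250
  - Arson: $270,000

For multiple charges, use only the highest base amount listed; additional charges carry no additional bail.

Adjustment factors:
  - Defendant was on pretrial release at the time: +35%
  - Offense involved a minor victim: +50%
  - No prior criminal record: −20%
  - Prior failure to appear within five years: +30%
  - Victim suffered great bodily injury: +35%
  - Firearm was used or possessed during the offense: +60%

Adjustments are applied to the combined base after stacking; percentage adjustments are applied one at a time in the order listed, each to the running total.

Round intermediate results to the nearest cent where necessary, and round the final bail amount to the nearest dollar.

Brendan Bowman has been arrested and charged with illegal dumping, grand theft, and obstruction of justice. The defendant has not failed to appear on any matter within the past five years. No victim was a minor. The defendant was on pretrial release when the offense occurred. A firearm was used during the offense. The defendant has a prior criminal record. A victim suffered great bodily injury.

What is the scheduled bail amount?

$69,984

Base amounts from the schedule: illegal dumping $5,250; grand theft $24,000; obstruction of justice $5,100.
Stacking rule: use the highest base only. Highest is grand theft at $24,000. Combined base = $24,000.
Defendant was on pretrial release at the time (+35%): $24,000 × 1.35 = $32,400.
Victim suffered great bodily injury (+35%): $32,400 × 1.35 = $43,740.
Firearm was used or possessed during the offense (+60%): $43,740 × 1.6 = $69,984.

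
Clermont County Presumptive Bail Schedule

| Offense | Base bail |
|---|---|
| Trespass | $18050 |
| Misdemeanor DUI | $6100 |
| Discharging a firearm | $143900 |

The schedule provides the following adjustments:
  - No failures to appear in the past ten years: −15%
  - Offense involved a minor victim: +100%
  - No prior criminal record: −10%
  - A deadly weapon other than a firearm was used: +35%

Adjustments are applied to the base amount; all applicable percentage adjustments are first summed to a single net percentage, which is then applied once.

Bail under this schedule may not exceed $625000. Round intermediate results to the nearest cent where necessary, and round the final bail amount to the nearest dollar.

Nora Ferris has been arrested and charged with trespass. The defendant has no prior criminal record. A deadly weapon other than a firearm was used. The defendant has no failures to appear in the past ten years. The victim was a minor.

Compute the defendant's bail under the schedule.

$37905

Base amounts from the schedule: trespass $18050.
Single charge. Combined base = $18050.
Net percentage adjustment: −15% +100% −10% +35% = +110%. $18050 × 2.1 = $37905.
$37905 is within the $625000 maximum.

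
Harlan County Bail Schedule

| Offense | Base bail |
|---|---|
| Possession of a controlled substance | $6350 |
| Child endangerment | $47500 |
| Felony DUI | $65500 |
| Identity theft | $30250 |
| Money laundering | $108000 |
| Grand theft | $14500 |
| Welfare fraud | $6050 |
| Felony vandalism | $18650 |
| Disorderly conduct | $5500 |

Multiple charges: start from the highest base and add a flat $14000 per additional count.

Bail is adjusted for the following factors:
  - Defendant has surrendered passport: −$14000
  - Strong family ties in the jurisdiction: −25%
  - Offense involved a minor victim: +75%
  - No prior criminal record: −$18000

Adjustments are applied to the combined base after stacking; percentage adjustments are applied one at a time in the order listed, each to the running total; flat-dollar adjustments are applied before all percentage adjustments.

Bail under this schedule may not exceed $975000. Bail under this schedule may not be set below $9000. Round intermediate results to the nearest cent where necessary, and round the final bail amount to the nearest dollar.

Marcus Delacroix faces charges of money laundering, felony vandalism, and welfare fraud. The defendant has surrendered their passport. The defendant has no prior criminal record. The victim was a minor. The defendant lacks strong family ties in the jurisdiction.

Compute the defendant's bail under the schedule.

Base amounts from the schedule: money laundering $108000; felony vandalism $18650; welfare fraud $6050.
Stacking rule: highest base plus $14000 per additional charge. Highest is money laundering at $108000; 2 additional charges → +$28000. Combined base = $136000.
Defendant has surrendered passport (−$14000 flat): $136000 − $14000 = $122000.
No prior criminal record (−$18000 flat): $122000 − $18000 = $104000.
Offense involved a minor victim (+75%): $104000 × 1.75 = $182000.
$182000 is within the $975000 maximum.
$182000 is at or above the $9000 minimum.

$182000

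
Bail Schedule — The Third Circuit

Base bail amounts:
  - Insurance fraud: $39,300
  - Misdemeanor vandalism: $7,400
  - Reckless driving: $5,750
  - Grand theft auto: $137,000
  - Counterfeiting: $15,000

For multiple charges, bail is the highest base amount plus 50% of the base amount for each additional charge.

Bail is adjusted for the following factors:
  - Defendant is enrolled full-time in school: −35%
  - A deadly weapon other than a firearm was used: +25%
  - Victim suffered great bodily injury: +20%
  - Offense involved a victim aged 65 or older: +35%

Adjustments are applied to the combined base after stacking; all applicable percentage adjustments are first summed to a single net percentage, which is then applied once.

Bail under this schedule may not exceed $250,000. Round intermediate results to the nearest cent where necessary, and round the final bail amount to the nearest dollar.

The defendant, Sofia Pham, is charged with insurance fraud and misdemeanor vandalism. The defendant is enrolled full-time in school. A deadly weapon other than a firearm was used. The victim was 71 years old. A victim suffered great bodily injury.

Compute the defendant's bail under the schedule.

Base amounts from the schedule: insurance fraud $39,300; misdemeanor vandalism $7,400.
Stacking rule: highest base plus 50% of each additional charge. Highest is insurance fraud at $39,300. Additional: $7,400 × 50% = $3,700. Combined base = $39,300 + $3,700 = $43,000.
Net percentage adjustment: −35% +25% +20% +35% = +45%. $43,000 × 1.45 = $62,350.
$62,350 is within the $250,000 maximum.

$62,350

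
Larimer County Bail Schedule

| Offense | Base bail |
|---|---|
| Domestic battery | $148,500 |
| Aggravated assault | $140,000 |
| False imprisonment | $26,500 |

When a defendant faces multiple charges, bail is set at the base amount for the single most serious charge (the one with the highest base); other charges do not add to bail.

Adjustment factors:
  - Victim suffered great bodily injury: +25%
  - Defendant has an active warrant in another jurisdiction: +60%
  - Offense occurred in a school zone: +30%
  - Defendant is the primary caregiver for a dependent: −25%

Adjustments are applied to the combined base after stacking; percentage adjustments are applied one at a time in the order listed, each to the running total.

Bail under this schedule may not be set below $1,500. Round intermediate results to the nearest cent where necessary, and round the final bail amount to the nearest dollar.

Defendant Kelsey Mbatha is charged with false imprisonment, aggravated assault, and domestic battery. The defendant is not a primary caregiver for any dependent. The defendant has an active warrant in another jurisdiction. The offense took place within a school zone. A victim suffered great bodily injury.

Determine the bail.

$386,100

Base amounts from the schedule: false imprisonment $26,500; aggravated assault $140,000; domestic battery $148,500.
Stacking rule: use the highest base only. Highest is domestic battery at $148,500. Combined base = $148,500.
Victim suffered great bodily injury (+25%): $148,500 × 1.25 = $185,625.
Defendant has an active warrant in another jurisdiction (+60%): $185,625 × 1.6 = $297,000.
Offense occurred in a school zone (+30%): $297,000 × 1.3 = $386,100.
$386,100 is at or above the $1,500 minimum.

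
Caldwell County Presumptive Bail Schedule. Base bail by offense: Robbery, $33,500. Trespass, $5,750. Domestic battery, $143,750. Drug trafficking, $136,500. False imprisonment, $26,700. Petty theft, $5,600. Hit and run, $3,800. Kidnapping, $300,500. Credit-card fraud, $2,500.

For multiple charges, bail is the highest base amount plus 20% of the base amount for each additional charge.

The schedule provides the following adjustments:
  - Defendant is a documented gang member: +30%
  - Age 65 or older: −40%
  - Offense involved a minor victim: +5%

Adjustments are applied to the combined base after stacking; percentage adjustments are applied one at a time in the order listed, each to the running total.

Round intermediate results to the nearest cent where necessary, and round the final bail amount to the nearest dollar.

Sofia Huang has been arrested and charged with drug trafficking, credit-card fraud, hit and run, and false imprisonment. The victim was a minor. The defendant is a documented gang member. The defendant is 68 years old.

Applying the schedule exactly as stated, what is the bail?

$117,199

Base amounts from the schedule: drug trafficking $136,500; credit-card fraud $2,500; hit and run $3,800; false imprisonment $26,700.
Stacking rule: highest base plus 20% of each additional charge. Highest is drug trafficking at $136,500. Additional: $2,500 × 20% = $500; $3,800 × 20% = $760; $26,700 × 20% = $5,340. Combined base = $136,500 + $6,600 = $143,100.
Defendant is a documented gang member (+30%): $143,100 × 1.3 = $186,030.
Age 65 or older (−40%): $186,030 × 0.6 = $111,618.
Offense involved a minor victim (+5%): $111,618 × 1.05 = $117,198.90.
Rounded to the nearest dollar: $117,199.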